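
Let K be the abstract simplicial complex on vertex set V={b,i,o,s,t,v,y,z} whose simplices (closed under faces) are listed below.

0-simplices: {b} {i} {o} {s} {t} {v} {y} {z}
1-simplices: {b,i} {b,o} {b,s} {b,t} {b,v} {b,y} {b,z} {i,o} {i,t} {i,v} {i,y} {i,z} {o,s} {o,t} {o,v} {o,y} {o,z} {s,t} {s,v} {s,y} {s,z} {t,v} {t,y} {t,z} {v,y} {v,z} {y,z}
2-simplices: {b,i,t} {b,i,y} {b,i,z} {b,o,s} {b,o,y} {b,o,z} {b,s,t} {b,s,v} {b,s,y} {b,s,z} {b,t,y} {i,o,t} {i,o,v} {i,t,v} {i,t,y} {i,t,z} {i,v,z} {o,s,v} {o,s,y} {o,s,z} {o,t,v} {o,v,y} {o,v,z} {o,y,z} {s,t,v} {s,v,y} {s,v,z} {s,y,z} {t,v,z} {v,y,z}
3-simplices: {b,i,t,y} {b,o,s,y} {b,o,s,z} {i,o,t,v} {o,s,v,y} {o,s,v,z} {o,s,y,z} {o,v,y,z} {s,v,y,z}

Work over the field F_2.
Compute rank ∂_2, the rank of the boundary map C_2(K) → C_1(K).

n_0=8 n_1=27 n_2=30 n_3=9  [Z2]
∂1: piv[bi,bo,bs,bt,bv,by,bz] rk=7  ker:io,it,iv,iy,iz,os,ot,ov,oy,oz,st,sv,sy,sz,tv,ty,tz,vy,vz,yz
∂2: piv[bit,biy,biz,bos,boy,boz,bst,bsv,bsy,bsz,bty,iot,iov,itv,itz,ivz,osv,ovy,ovz,oyz] rk=20  ker:ity,osy,osz,otv,stv,svy,svz,syz,tvz,vyz
∂3: piv[bity,bosy,bosz,iotv,osvy,osvz,osyz,ovyz] rk=8  ker:svyz
rk∂_2=20

rank∂_2=20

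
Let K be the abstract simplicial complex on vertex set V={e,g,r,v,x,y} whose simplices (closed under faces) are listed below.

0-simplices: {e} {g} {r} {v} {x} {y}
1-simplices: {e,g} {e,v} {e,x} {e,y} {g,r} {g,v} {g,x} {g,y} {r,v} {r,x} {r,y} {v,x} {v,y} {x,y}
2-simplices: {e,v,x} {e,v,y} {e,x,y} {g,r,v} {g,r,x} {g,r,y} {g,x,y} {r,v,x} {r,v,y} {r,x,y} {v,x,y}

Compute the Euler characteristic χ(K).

χ(K)=3

n_0=6 n_1=14 n_2=11
χ=+6−14+11=3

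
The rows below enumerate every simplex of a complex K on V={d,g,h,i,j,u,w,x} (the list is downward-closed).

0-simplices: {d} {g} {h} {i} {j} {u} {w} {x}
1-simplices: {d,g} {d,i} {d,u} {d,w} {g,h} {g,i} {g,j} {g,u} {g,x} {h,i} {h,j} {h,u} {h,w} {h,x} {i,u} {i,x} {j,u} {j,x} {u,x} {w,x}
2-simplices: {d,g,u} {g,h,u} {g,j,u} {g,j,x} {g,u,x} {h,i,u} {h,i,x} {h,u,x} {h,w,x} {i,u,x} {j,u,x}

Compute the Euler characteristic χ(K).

n_0=8 n_1=20 n_2=11
χ=+8−20+11=-1

χ(K)=-1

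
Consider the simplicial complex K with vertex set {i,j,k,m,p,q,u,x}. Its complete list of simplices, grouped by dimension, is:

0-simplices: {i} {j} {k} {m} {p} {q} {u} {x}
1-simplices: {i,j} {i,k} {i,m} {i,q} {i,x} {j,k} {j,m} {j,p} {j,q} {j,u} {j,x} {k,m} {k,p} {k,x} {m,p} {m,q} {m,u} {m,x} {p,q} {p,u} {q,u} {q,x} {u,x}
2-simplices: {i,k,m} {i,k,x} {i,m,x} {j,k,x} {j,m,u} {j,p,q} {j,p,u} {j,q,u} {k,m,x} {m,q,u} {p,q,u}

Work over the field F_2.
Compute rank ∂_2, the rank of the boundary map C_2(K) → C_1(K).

n_0=8 n_1=23 n_2=11  [Z2]
∂1: piv[ij,ik,im,iq,ix,jp,ju] rk=7  ker:jk,jm,jq,jx,km,kp,kx,mp,mq,mu,mx,pq,pu,qu,qx,ux
∂2: piv[ikm,ikx,imx,jkx,jmu,jpq,jpu,jqu,mqu] rk=9  ker:kmx,pqu
rk∂_2=9

rank∂_2=9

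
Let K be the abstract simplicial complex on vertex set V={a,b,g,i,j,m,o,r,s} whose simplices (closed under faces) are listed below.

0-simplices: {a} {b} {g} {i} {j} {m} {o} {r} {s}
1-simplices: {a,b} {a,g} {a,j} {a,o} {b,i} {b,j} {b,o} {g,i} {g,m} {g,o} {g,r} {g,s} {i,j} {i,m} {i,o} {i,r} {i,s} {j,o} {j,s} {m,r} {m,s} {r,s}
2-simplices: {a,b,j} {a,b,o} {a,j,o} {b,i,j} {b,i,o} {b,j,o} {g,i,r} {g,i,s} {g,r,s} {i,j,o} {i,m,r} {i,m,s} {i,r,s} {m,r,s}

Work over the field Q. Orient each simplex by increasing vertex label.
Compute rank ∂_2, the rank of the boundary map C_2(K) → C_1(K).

n_0=9 n_1=22 n_2=14  [Q]
∂1: piv[ab,ag,aj,ao,bi,gm,gr,gs] rk=8  ker:bj,bo,gi,go,ij,im,io,ir,is,jo,js,mr,ms,rs
∂2: piv[abj,abo,ajo,bij,bio,gir,gis,grs,imr,ims] rk=10  ker:bjo,ijo,irs,mrs
rk∂_2=10

rank∂_2=10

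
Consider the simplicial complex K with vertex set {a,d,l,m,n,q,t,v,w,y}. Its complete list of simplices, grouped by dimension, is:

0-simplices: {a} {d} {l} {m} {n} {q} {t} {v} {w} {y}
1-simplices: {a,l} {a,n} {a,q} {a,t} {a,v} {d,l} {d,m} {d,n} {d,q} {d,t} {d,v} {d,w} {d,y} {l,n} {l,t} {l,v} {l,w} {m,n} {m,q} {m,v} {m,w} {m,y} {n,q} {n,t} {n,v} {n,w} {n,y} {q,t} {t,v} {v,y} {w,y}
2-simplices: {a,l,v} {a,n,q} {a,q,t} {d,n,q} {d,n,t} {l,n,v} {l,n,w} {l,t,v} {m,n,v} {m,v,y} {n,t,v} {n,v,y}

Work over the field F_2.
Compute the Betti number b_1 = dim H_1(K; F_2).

b_1=10

n_0=10 n_1=31 n_2=12  [Z2]
∂1: piv[al,an,aq,at,av,dl,dm,dw,dy] rk=9  ker:dn,dq,dt,dv,ln,lt,lv,lw,mn,mq,mv,mw,my,nq,nt,nv,nw,ny,qt,tv,vy,wy
∂2: piv[alv,anq,aqt,dnq,dnt,lnv,lnw,ltv,mnv,mvy,ntv,nvy] rk=12
b_1=(31−9)−12=10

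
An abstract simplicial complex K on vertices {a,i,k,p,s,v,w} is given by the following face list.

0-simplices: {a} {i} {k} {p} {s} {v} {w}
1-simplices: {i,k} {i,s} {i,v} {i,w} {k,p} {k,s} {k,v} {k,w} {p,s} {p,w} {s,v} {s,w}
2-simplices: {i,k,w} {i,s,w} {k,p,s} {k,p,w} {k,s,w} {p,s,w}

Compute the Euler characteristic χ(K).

n_0=7 n_1=12 n_2=6
χ=+7−12+6=1

χ(K)=1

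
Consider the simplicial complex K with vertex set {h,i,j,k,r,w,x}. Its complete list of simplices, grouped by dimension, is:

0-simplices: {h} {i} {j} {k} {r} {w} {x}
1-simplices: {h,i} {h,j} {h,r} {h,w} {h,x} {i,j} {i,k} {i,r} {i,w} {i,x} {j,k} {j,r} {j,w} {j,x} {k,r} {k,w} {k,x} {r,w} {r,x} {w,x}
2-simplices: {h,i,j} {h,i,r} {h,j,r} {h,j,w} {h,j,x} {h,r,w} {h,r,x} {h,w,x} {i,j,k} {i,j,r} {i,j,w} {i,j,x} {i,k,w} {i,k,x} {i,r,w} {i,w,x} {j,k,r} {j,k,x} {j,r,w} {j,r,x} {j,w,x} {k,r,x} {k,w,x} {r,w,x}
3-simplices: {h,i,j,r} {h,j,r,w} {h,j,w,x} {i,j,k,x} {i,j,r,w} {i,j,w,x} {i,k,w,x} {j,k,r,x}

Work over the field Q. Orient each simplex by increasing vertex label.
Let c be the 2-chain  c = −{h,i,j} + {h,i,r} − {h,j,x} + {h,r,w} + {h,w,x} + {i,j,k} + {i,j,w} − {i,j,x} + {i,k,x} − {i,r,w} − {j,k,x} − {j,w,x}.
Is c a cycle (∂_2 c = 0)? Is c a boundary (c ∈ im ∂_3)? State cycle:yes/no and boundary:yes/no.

cycle:yes boundary:yes

n_0=7 n_1=20 n_2=24 n_3=8  [Q]
∂1: piv[hi,hj,hr,hw,hx,ik] rk=6  ker:ij,ir,iw,ix,jk,jr,jw,jx,kr,kw,kx,rw,rx,wx
∂2: piv[hij,hir,hjr,hjw,hjx,hrw,hrx,hwx,ijk,ijw,ijx,ikw,ikx,jkr] rk=14  ker:ijr,irw,iwx,jkx,jrw,jrx,jwx,krx,kwx,rwx
∂3: piv[hijr,hjrw,hjwx,ijkx,ijrw,ijwx,ikwx,jkrx] rk=8
∂2c = 0
c vs im∂3: reduces to 0 ⇒ boundary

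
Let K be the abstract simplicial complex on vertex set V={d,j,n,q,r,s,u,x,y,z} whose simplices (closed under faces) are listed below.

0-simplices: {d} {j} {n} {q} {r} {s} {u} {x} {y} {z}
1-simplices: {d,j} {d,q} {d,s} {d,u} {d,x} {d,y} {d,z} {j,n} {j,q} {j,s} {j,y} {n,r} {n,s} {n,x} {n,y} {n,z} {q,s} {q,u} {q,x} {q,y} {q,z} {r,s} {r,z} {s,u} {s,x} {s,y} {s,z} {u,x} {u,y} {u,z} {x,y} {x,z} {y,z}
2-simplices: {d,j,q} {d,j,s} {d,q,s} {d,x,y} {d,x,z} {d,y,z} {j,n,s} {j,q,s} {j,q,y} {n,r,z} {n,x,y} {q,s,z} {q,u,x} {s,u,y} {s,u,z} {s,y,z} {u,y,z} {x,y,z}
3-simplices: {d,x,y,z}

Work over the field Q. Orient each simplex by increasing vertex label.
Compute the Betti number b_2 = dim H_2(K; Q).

n_0=10 n_1=33 n_2=18 n_3=1  [Q]
∂1: piv[dj,dq,ds,du,dx,dy,dz,jn,nr] rk=9  ker:jq,js,jy,ns,nx,ny,nz,qs,qu,qx,qy,qz,rs,rz,su,sx,sy,sz,ux,uy,uz,xy,xz,yz
∂2: piv[djq,djs,dqs,dxy,dxz,dyz,jns,jqy,nrz,nxy,qsz,qux,suy,suz,syz] rk=15  ker:jqs,uyz,xyz
∂3: piv[dxyz] rk=1
b_2=(18−15)−1=2

b_2=2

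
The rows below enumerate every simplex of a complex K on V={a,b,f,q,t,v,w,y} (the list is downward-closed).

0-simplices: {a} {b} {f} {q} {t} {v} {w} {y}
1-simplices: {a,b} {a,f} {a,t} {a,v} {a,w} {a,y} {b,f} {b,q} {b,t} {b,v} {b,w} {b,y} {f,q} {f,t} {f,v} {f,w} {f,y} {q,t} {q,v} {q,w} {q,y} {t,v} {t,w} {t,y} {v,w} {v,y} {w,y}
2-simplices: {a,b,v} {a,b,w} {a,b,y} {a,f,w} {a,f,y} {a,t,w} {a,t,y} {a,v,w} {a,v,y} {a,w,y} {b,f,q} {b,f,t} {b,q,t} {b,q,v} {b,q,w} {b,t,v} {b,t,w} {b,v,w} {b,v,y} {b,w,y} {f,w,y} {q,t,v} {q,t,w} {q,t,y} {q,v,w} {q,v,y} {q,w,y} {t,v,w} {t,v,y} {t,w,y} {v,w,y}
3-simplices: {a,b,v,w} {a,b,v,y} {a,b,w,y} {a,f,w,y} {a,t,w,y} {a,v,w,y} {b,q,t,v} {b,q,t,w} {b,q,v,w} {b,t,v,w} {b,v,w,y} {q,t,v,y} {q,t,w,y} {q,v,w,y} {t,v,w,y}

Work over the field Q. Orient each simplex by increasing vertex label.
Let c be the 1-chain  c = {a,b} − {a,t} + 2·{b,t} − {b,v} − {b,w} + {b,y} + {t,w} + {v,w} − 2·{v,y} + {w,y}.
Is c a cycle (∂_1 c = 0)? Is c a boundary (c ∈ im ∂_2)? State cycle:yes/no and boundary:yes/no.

n_0=8 n_1=27 n_2=31 n_3=15  [Q]
∂1: piv[ab,af,at,av,aw,ay,bq] rk=7  ker:bf,bt,bv,bw,by,fq,ft,fv,fw,fy,qt,qv,qw,qy,tv,tw,ty,vw,vy,wy
∂2: piv[abv,abw,aby,afw,afy,atw,aty,avw,avy,awy,bfq,bft,bqt,bqv,bqw,btv,btw,qty] rk=18  ker:bvw,bvy,bwy,fwy,qtv,qtw,qvw,qvy,qwy,tvw,tvy,twy,vwy
∂3: piv[abvw,abvy,abwy,afwy,atwy,avwy,bqtv,bqtw,bqvw,btvw,qtvy,qtwy,qvwy] rk=13  ker:bvwy,tvwy
∂1c = 0
c vs im∂2: reduces to 0 ⇒ boundary

cycle:yes boundary:yes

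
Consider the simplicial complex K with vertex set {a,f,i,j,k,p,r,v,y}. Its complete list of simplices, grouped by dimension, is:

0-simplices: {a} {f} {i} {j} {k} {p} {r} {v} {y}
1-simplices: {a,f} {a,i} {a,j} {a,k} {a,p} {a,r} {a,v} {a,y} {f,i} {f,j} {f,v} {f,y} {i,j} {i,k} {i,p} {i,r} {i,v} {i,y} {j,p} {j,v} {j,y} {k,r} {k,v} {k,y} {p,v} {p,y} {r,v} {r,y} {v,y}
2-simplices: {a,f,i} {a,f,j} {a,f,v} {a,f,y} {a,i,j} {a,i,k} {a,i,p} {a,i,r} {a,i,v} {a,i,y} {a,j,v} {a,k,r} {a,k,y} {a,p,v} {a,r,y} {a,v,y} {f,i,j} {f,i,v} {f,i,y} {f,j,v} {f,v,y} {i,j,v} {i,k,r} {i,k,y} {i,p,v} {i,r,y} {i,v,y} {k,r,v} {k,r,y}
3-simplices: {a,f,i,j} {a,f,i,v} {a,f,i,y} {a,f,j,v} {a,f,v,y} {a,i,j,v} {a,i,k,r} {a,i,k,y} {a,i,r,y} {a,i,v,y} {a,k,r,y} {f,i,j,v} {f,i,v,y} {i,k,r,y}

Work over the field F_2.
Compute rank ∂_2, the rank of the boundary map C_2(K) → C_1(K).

n_0=9 n_1=29 n_2=29 n_3=14  [Z2]
∂1: piv[af,ai,aj,ak,ap,ar,av,ay] rk=8  ker:fi,fj,fv,fy,ij,ik,ip,ir,iv,iy,jp,jv,jy,kr,kv,ky,pv,py,rv,ry,vy
∂2: piv[afi,afj,afv,afy,aij,aik,aip,air,aiv,aiy,ajv,akr,aky,apv,ary,avy,krv] rk=17  ker:fij,fiv,fiy,fjv,fvy,ijv,ikr,iky,ipv,iry,ivy,kry
∂3: piv[afij,afiv,afiy,afjv,afvy,aijv,aikr,aiky,airy,aivy,akry] rk=11  ker:fijv,fivy,ikry
rk∂_2=17

rank∂_2=17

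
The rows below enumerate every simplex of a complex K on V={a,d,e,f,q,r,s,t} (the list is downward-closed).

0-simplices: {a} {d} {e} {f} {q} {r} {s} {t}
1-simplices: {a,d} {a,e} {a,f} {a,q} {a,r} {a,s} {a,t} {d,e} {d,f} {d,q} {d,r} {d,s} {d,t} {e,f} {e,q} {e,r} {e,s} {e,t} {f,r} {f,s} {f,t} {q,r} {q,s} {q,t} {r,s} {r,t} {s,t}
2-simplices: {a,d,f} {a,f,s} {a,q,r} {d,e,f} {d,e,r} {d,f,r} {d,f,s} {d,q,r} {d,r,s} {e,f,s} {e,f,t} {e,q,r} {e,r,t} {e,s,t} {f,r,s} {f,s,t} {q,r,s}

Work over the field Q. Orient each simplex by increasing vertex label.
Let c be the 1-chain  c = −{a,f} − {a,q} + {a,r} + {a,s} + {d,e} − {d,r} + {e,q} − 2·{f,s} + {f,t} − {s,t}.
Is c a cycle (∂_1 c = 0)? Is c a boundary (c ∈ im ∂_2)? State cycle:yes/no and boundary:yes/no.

n_0=8 n_1=27 n_2=17  [Q]
∂1: piv[ad,ae,af,aq,ar,as,at] rk=7  ker:de,df,dq,dr,ds,dt,ef,eq,er,es,et,fr,fs,ft,qr,qs,qt,rs,rt,st
∂2: piv[adf,afs,aqr,def,der,dfr,dfs,dqr,drs,efs,eft,eqr,ert,est,qrs] rk=15  ker:frs,fst
∂1c = 0
c vs im∂2: reduces to 0 ⇒ boundary

cycle:yes boundary:yes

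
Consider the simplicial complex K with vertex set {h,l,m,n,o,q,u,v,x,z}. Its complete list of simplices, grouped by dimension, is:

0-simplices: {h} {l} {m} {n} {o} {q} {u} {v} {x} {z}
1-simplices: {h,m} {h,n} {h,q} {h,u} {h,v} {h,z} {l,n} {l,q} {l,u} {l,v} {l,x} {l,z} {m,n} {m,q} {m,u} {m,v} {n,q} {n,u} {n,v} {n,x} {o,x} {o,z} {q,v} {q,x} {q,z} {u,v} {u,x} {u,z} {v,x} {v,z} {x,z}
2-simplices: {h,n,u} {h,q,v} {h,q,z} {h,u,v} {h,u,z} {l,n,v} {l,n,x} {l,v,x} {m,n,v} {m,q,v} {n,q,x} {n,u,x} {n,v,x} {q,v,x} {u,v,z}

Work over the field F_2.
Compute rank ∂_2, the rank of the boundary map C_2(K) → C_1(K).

rank∂_2=14

n_0=10 n_1=31 n_2=15  [Z2]
∂1: piv[hm,hn,hq,hu,hv,hz,ln,lx,ox] rk=9  ker:lq,lu,lv,lz,mn,mq,mu,mv,nq,nu,nv,nx,oz,qv,qx,qz,uv,ux,uz,vx,vz,xz
∂2: piv[hnu,hqv,hqz,huv,huz,lnv,lnx,lvx,mnv,mqv,nqx,nux,qvx,uvz] rk=14  ker:nvx
rk∂_2=14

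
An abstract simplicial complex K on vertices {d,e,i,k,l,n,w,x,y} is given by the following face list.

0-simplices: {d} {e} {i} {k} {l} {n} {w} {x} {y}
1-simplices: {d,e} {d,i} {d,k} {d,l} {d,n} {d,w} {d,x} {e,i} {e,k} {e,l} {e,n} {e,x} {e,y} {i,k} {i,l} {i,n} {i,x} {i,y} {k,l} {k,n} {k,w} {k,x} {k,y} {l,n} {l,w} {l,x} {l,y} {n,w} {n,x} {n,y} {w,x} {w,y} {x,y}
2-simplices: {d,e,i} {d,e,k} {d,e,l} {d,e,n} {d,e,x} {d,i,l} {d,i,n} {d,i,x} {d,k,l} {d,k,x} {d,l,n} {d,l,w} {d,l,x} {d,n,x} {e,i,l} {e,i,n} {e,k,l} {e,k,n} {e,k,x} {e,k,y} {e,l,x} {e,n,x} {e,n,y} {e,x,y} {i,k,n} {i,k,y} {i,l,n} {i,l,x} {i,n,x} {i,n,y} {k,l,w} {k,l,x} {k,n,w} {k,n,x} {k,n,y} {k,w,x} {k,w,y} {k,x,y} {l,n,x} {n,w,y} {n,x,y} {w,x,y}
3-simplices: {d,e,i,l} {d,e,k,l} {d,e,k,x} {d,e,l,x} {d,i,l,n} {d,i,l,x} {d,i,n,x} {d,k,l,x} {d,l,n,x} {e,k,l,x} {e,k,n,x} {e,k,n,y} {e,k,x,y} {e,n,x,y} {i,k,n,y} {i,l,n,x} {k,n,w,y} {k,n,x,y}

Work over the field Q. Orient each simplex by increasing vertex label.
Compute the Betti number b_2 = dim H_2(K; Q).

n_0=9 n_1=33 n_2=42 n_3=18  [Q]
∂1: piv[de,di,dk,dl,dn,dw,dx,ey] rk=8  ker:ei,ek,el,en,ex,ik,il,in,ix,iy,kl,kn,kw,kx,ky,ln,lw,lx,ly,nw,nx,ny,wx,wy,xy
∂2: piv[dei,dek,del,den,dex,dil,din,dix,dkl,dkx,dln,dlw,dlx,dnx,ekn,eky,eny,exy,ikn,iky,klw,knw,kwx,kwy] rk=24  ker:eil,ein,ekl,ekx,elx,enx,iln,ilx,inx,iny,klx,knx,kny,kxy,lnx,nwy,nxy,wxy
∂3: piv[deil,dekl,dekx,delx,diln,dilx,dinx,dklx,dlnx,eknx,ekny,ekxy,enxy,ikny,knwy] rk=15  ker:eklx,ilnx,knxy
b_2=(42−24)−15=3

b_2=3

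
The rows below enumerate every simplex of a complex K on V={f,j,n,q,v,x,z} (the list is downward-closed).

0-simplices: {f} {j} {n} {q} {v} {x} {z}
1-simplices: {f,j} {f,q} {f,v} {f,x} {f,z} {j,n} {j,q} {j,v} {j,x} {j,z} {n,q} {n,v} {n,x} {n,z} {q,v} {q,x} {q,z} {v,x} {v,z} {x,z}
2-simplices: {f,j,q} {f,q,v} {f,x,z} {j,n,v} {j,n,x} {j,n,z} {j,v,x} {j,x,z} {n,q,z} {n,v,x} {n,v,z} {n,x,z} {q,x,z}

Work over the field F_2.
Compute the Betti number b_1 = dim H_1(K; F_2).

b_1=3

n_0=7 n_1=20 n_2=13  [Z2]
∂1: piv[fj,fq,fv,fx,fz,jn] rk=6  ker:jq,jv,jx,jz,nq,nv,nx,nz,qv,qx,qz,vx,vz,xz
∂2: piv[fjq,fqv,fxz,jnv,jnx,jnz,jvx,jxz,nqz,nvz,qxz] rk=11  ker:nvx,nxz
b_1=(20−6)−11=3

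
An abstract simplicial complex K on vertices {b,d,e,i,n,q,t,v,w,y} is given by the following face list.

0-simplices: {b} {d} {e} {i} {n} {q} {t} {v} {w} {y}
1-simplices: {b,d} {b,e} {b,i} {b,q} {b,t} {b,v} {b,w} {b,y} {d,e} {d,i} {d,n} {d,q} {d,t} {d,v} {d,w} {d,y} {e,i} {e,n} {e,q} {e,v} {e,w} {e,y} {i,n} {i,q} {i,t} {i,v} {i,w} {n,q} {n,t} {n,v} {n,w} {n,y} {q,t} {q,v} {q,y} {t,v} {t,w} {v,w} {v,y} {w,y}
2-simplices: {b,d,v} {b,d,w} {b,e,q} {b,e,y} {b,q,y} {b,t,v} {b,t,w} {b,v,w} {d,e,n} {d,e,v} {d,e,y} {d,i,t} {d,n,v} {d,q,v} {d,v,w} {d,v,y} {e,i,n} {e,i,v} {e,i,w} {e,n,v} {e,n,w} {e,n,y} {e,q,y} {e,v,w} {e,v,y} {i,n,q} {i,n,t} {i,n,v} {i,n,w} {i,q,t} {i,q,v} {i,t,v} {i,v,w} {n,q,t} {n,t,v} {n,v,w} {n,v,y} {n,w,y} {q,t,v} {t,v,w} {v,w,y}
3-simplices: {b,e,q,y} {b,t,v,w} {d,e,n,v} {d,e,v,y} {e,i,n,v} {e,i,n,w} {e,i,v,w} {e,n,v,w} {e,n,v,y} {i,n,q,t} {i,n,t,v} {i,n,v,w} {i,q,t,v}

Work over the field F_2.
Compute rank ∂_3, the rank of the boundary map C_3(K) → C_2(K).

n_0=10 n_1=40 n_2=41 n_3=13  [Z2]
∂1: piv[bd,be,bi,bq,bt,bv,bw,by,dn] rk=9  ker:de,di,dq,dt,dv,dw,dy,ei,en,eq,ev,ew,ey,in,iq,it,iv,iw,nq,nt,nv,nw,ny,qt,qv,qy,tv,tw,vw,vy,wy
∂2: piv[bdv,bdw,beq,bey,bqy,btv,btw,bvw,den,dev,dey,dit,dnv,dqv,dvy,ein,eiv,eiw,enw,eny,evw,inq,int,iqt,iqv,itv,nwy] rk=27  ker:dvw,env,eqy,evy,inv,inw,ivw,nqt,ntv,nvw,nvy,qtv,tvw,vwy
∂3: piv[beqy,btvw,denv,devy,einv,einw,eivw,envw,envy,inqt,intv,iqtv] rk=12  ker:invw
rk∂_3=12

rank∂_3=12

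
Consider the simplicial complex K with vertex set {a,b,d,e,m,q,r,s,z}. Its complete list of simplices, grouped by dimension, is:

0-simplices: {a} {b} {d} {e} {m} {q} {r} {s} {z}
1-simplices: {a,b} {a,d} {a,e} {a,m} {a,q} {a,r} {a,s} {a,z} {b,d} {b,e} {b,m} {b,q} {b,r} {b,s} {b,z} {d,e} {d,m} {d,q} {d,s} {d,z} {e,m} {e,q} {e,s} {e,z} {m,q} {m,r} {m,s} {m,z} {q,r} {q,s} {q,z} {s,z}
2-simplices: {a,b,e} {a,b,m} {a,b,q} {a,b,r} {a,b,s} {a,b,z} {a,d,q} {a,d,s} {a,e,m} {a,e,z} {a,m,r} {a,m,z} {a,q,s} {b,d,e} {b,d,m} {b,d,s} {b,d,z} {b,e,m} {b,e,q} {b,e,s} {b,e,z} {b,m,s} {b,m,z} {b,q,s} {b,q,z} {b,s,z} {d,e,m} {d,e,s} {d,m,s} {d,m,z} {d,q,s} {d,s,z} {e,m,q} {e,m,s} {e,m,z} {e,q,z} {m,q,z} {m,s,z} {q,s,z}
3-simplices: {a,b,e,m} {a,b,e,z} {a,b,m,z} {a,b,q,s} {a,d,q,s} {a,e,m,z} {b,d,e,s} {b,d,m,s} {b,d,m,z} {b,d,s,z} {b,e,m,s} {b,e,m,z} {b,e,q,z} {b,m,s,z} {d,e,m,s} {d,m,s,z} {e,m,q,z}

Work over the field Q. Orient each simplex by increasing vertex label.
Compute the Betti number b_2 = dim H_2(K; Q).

n_0=9 n_1=32 n_2=39 n_3=17  [Q]
∂1: piv[ab,ad,ae,am,aq,ar,as,az] rk=8  ker:bd,be,bm,bq,br,bs,bz,de,dm,dq,ds,dz,em,eq,es,ez,mq,mr,ms,mz,qr,qs,qz,sz
∂2: piv[abe,abm,abq,abr,abs,abz,adq,ads,aem,aez,amr,amz,aqs,bde,bdm,bds,bdz,beq,bes,bms,bqz,bsz,emq] rk=23  ker:bem,bez,bmz,bqs,dem,des,dms,dmz,dqs,dsz,ems,emz,eqz,mqz,msz,qsz
∂3: piv[abem,abez,abmz,abqs,adqs,aemz,bdes,bdms,bdmz,bdsz,bems,beqz,bmsz,dems,emqz] rk=15  ker:bemz,dmsz
b_2=(39−23)−15=1

b_2=1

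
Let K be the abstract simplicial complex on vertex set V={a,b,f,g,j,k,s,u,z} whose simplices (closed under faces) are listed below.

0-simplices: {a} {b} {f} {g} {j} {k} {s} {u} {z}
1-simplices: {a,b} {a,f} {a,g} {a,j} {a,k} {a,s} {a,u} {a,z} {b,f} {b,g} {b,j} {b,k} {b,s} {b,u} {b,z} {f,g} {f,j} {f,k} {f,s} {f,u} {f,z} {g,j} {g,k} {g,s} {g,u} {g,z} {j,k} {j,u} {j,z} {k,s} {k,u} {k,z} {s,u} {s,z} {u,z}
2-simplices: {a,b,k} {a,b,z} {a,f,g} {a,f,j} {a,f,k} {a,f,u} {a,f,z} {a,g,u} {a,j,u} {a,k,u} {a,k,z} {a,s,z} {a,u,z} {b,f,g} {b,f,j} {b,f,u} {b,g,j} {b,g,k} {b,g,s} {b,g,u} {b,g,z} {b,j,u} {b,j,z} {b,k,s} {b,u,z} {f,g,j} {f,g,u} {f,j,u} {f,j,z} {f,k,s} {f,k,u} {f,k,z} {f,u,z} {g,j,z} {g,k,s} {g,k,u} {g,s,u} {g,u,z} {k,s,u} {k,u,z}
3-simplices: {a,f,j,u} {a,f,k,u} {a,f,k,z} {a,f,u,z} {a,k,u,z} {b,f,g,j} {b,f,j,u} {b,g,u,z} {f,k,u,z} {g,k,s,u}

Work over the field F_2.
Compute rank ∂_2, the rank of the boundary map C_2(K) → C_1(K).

rank∂_2=25

n_0=9 n_1=35 n_2=40 n_3=10  [Z2]
∂1: piv[ab,af,ag,aj,ak,as,au,az] rk=8  ker:bf,bg,bj,bk,bs,bu,bz,fg,fj,fk,fs,fu,fz,gj,gk,gs,gu,gz,jk,ju,jz,ks,ku,kz,su,sz,uz
∂2: piv[abk,abz,afg,afj,afk,afu,afz,agu,aju,aku,akz,asz,auz,bfg,bfj,bfu,bgj,bgk,bgs,bgz,bjz,bks,buz,fks,gsu] rk=25  ker:bgu,bju,fgj,fgu,fju,fjz,fku,fkz,fuz,gjz,gks,gku,guz,ksu,kuz
∂3: piv[afju,afku,afkz,afuz,akuz,bfgj,bfju,bguz,gksu] rk=9  ker:fkuz
rk∂_2=25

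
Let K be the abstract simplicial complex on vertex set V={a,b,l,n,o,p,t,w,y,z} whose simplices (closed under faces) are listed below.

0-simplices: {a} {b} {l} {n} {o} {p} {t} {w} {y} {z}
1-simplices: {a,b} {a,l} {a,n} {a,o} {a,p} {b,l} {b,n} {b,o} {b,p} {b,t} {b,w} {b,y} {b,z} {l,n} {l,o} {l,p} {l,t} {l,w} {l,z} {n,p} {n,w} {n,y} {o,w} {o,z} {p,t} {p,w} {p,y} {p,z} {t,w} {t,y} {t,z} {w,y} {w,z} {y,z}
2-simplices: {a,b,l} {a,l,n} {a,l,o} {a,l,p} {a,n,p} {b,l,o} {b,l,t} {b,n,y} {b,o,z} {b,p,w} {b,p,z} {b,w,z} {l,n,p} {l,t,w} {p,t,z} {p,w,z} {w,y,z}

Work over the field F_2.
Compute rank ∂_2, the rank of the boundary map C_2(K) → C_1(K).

n_0=10 n_1=34 n_2=17  [Z2]
∂1: piv[ab,al,an,ao,ap,bt,bw,by,bz] rk=9  ker:bl,bn,bo,bp,ln,lo,lp,lt,lw,lz,np,nw,ny,ow,oz,pt,pw,py,pz,tw,ty,tz,wy,wz,yz
∂2: piv[abl,aln,alo,alp,anp,blo,blt,bny,boz,bpw,bpz,bwz,ltw,ptz,wyz] rk=15  ker:lnp,pwz
rk∂_2=15

rank∂_2=15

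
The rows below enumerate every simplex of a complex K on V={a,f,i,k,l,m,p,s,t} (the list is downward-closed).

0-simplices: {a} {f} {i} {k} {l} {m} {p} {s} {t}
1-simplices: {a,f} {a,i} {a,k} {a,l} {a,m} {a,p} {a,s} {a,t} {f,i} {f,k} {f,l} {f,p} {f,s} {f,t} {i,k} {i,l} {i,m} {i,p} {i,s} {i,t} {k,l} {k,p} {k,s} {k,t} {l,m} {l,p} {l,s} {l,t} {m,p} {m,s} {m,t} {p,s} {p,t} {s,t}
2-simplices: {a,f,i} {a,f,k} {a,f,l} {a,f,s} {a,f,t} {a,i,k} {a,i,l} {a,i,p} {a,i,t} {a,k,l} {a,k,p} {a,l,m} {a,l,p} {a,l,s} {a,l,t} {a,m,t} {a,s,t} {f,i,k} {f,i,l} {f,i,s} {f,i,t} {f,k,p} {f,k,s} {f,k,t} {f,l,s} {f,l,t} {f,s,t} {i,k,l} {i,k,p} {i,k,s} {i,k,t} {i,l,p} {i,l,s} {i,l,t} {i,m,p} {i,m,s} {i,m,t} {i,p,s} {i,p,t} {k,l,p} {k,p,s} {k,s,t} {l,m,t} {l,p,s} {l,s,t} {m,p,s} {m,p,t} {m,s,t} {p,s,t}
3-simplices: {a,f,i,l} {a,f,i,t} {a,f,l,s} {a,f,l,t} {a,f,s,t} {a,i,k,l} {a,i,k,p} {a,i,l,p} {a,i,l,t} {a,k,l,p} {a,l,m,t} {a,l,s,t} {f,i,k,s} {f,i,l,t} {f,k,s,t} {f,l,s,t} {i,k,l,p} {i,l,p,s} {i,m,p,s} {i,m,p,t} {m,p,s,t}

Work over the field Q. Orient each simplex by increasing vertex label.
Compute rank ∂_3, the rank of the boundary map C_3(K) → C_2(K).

rank∂_3=18

n_0=9 n_1=34 n_2=49 n_3=21  [Q]
∂1: piv[af,ai,ak,al,am,ap,as,at] rk=8  ker:fi,fk,fl,fp,fs,ft,ik,il,im,ip,is,it,kl,kp,ks,kt,lm,lp,ls,lt,mp,ms,mt,ps,pt,st
∂2: piv[afi,afk,afl,afs,aft,aik,ail,aip,ait,akl,akp,alm,alp,als,alt,amt,ast,fis,fkp,fks,fkt,imp,ims,imt,ips,ipt] rk=26  ker:fik,fil,fit,fls,flt,fst,ikl,ikp,iks,ikt,ilp,ils,ilt,klp,kps,kst,lmt,lps,lst,mps,mpt,mst,pst
∂3: piv[afil,afit,afls,aflt,afst,aikl,aikp,ailp,ailt,aklp,almt,alst,fiks,fkst,ilps,imps,impt,mpst] rk=18  ker:filt,flst,iklp
rk∂_3=18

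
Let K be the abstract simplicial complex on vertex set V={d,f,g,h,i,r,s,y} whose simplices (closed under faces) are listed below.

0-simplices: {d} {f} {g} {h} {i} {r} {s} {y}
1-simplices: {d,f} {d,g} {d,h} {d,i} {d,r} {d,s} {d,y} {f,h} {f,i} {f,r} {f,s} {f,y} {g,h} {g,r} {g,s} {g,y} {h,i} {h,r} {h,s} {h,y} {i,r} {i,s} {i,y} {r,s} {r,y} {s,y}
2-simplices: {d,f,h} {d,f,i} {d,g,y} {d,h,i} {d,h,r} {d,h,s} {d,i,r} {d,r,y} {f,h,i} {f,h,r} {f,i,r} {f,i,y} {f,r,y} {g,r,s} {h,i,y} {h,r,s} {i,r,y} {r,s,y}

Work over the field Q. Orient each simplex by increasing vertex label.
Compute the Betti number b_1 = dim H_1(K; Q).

n_0=8 n_1=26 n_2=18  [Q]
∂1: piv[df,dg,dh,di,dr,ds,dy] rk=7  ker:fh,fi,fr,fs,fy,gh,gr,gs,gy,hi,hr,hs,hy,ir,is,iy,rs,ry,sy
∂2: piv[dfh,dfi,dgy,dhi,dhr,dhs,dir,dry,fhr,fiy,fry,grs,hiy,hrs,rsy] rk=15  ker:fhi,fir,iry
b_1=(26−7)−15=4

b_1=4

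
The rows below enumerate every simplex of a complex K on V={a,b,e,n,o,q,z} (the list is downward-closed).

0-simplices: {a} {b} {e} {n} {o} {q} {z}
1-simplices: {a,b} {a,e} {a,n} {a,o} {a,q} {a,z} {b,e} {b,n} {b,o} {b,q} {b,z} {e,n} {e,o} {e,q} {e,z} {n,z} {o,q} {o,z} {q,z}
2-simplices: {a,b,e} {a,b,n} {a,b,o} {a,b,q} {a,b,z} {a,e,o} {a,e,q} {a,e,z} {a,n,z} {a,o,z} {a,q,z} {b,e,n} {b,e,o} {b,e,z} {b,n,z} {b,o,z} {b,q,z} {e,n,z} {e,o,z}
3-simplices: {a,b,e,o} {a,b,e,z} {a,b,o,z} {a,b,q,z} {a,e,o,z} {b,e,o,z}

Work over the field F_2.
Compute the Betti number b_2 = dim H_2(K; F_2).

n_0=7 n_1=19 n_2=19 n_3=6  [Z2]
∂1: piv[ab,ae,an,ao,aq,az] rk=6  ker:be,bn,bo,bq,bz,en,eo,eq,ez,nz,oq,oz,qz
∂2: piv[abe,abn,abo,abq,abz,aeo,aeq,aez,anz,aoz,aqz,ben] rk=12  ker:beo,bez,bnz,boz,bqz,enz,eoz
∂3: piv[abeo,abez,aboz,abqz,aeoz] rk=5  ker:beoz
b_2=(19−12)−5=2

b_2=2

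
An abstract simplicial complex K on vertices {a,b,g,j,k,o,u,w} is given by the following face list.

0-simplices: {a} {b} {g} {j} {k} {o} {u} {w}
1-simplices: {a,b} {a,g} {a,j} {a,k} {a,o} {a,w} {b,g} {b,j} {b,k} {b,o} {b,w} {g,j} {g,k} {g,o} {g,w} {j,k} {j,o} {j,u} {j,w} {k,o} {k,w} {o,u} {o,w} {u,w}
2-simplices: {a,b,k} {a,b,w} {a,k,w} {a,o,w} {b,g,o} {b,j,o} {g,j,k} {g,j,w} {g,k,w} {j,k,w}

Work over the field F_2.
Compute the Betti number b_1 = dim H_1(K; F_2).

b_1=8

n_0=8 n_1=24 n_2=10  [Z2]
∂1: piv[ab,ag,aj,ak,ao,aw,ju] rk=7  ker:bg,bj,bk,bo,bw,gj,gk,go,gw,jk,jo,jw,ko,kw,ou,ow,uw
∂2: piv[abk,abw,akw,aow,bgo,bjo,gjk,gjw,gkw] rk=9  ker:jkw
b_1=(24−7)−9=8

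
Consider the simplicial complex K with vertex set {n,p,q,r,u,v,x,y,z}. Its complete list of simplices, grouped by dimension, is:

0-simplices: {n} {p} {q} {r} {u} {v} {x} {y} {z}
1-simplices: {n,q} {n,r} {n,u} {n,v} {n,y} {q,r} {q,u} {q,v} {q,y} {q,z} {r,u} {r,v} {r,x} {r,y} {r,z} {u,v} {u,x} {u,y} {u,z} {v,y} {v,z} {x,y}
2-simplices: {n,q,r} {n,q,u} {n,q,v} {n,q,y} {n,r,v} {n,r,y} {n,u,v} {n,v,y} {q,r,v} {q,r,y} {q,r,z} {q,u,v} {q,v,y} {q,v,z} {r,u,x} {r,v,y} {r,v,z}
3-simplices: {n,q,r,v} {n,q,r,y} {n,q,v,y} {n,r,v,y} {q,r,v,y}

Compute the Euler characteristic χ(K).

χ(K)=-1

n_0=9 n_1=22 n_2=17 n_3=5
χ=+9−22+17−5=-1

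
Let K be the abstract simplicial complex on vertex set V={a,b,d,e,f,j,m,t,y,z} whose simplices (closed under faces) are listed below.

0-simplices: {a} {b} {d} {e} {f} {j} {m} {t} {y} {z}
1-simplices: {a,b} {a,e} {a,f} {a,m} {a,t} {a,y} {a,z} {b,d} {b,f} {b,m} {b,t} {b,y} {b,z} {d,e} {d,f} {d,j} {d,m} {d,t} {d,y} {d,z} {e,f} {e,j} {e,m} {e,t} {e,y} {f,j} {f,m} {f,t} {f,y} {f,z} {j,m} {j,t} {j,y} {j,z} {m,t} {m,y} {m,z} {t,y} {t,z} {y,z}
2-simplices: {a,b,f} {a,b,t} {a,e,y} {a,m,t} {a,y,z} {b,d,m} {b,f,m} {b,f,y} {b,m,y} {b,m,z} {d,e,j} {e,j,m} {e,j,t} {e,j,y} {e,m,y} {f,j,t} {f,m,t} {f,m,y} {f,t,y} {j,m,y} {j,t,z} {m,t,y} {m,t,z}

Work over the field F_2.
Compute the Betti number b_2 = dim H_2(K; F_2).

n_0=10 n_1=40 n_2=23  [Z2]
∂1: piv[ab,ae,af,am,at,ay,az,bd,dj] rk=9  ker:bf,bm,bt,by,bz,de,df,dm,dt,dy,dz,ef,ej,em,et,ey,fj,fm,ft,fy,fz,jm,jt,jy,jz,mt,my,mz,ty,tz,yz
∂2: piv[abf,abt,aey,amt,ayz,bdm,bfm,bfy,bmy,bmz,dej,ejm,ejt,ejy,emy,fjt,fmt,fty,jtz,mtz] rk=20  ker:fmy,jmy,mty
b_2=(23−20)−0=3

b_2=3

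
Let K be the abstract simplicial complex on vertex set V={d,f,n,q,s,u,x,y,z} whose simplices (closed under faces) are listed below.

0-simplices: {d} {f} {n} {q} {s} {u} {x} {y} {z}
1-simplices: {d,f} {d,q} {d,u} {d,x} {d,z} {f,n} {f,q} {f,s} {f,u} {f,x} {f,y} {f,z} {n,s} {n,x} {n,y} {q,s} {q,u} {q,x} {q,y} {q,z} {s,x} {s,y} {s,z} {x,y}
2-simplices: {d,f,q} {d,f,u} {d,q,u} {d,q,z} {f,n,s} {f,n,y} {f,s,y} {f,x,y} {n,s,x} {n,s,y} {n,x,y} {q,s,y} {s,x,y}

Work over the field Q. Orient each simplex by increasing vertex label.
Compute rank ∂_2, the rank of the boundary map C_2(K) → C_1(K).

n_0=9 n_1=24 n_2=13  [Q]
∂1: piv[df,dq,du,dx,dz,fn,fs,fy] rk=8  ker:fq,fu,fx,fz,ns,nx,ny,qs,qu,qx,qy,qz,sx,sy,sz,xy
∂2: piv[dfq,dfu,dqu,dqz,fns,fny,fsy,fxy,nsx,nxy,qsy] rk=11  ker:nsy,sxy
rk∂_2=11

rank∂_2=11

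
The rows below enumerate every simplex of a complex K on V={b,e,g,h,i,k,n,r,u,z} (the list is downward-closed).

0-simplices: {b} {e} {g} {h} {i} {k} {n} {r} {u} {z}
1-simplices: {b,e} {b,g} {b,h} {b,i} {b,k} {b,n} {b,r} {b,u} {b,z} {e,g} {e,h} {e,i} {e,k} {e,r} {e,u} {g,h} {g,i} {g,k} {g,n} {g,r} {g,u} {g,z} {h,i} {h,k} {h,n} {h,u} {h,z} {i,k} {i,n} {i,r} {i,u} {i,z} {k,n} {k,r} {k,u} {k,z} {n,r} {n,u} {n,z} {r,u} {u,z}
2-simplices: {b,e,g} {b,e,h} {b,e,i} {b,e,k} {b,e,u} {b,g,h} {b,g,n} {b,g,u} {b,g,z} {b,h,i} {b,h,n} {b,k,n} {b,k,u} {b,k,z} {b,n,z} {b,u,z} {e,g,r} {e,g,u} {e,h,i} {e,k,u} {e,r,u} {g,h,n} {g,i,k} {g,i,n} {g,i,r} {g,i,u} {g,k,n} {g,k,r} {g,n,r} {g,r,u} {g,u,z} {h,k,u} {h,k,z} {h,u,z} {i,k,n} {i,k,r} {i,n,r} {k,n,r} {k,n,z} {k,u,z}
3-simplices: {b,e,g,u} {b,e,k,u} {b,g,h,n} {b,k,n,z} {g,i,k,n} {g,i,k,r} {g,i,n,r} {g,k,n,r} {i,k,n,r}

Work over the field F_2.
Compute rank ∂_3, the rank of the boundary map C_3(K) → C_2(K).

rank∂_3=8

n_0=10 n_1=41 n_2=40 n_3=9  [Z2]
∂1: piv[be,bg,bh,bi,bk,bn,br,bu,bz] rk=9  ker:eg,eh,ei,ek,er,eu,gh,gi,gk,gn,gr,gu,gz,hi,hk,hn,hu,hz,ik,in,ir,iu,iz,kn,kr,ku,kz,nr,nu,nz,ru,uz
∂2: piv[beg,beh,bei,bek,beu,bgh,bgn,bgu,bgz,bhi,bhn,bkn,bku,bkz,bnz,buz,egr,eru,gik,gin,gir,giu,gkn,gkr,gnr,hku,hkz] rk=27  ker:egu,ehi,eku,ghn,gru,guz,huz,ikn,ikr,inr,knr,knz,kuz
∂3: piv[begu,beku,bghn,bknz,gikn,gikr,ginr,gknr] rk=8  ker:iknr
rk∂_3=8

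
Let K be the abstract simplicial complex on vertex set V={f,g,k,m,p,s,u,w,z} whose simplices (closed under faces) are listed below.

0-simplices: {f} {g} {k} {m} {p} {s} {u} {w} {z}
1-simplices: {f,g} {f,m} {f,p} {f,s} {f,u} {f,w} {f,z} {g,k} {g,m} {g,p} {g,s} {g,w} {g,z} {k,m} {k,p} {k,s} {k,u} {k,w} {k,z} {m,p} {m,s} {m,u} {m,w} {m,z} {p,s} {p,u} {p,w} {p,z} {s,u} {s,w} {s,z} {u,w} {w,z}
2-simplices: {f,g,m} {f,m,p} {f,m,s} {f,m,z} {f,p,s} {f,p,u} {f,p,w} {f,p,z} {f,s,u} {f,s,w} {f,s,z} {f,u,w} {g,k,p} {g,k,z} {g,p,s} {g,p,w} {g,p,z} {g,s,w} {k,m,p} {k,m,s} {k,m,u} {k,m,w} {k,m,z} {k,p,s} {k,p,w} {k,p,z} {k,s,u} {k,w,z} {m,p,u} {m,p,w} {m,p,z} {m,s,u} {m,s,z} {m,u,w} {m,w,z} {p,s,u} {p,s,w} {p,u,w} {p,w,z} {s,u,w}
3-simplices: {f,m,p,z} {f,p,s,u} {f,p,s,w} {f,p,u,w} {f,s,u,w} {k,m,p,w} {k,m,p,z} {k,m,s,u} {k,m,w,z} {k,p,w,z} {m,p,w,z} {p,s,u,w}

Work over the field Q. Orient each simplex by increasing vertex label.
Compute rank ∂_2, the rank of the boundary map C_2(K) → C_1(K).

rank∂_2=24

n_0=9 n_1=33 n_2=40 n_3=12  [Q]
∂1: piv[fg,fm,fp,fs,fu,fw,fz,gk] rk=8  ker:gm,gp,gs,gw,gz,km,kp,ks,ku,kw,kz,mp,ms,mu,mw,mz,ps,pu,pw,pz,su,sw,sz,uw,wz
∂2: piv[fgm,fmp,fms,fmz,fps,fpu,fpw,fpz,fsu,fsw,fsz,fuw,gkp,gkz,gps,gpw,gpz,kmp,kms,kmu,kmw,kpw,ksu,kwz] rk=24  ker:gsw,kmz,kps,kpz,mpu,mpw,mpz,msu,msz,muw,mwz,psu,psw,puw,pwz,suw
∂3: piv[fmpz,fpsu,fpsw,fpuw,fsuw,kmpw,kmpz,kmsu,kmwz,kpwz] rk=10  ker:mpwz,psuw
rk∂_2=24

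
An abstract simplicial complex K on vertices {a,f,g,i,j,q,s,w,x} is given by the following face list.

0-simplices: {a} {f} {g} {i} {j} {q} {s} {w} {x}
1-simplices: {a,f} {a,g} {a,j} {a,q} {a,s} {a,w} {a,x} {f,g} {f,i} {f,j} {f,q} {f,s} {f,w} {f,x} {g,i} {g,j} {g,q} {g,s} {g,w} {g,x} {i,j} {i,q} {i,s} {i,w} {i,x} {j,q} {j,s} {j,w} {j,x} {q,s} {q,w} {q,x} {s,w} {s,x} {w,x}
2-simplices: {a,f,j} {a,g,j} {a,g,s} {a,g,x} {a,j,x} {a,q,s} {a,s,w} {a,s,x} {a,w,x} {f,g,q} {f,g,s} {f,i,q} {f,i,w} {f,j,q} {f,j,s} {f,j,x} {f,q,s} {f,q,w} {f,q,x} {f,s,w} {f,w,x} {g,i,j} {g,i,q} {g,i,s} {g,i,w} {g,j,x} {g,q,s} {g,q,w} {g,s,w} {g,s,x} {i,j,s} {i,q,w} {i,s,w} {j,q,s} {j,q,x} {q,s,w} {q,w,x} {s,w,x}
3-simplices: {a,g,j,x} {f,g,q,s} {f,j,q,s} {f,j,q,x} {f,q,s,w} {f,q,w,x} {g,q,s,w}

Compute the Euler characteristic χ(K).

χ(K)=5

n_0=9 n_1=35 n_2=38 n_3=7
χ=+9−35+38−7=5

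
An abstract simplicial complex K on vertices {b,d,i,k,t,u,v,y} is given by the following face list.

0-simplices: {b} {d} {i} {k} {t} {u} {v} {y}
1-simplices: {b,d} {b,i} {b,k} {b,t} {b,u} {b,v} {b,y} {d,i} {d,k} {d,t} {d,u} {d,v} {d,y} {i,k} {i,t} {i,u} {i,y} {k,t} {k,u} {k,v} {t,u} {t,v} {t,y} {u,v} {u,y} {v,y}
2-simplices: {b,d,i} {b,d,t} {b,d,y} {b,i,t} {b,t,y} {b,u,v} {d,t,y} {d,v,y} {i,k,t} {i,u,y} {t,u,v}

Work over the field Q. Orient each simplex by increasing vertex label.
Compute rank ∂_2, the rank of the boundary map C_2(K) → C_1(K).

rank∂_2=10

n_0=8 n_1=26 n_2=11  [Q]
∂1: piv[bd,bi,bk,bt,bu,bv,by] rk=7  ker:di,dk,dt,du,dv,dy,ik,it,iu,iy,kt,ku,kv,tu,tv,ty,uv,uy,vy
∂2: piv[bdi,bdt,bdy,bit,bty,buv,dvy,ikt,iuy,tuv] rk=10  ker:dty
rk∂_2=10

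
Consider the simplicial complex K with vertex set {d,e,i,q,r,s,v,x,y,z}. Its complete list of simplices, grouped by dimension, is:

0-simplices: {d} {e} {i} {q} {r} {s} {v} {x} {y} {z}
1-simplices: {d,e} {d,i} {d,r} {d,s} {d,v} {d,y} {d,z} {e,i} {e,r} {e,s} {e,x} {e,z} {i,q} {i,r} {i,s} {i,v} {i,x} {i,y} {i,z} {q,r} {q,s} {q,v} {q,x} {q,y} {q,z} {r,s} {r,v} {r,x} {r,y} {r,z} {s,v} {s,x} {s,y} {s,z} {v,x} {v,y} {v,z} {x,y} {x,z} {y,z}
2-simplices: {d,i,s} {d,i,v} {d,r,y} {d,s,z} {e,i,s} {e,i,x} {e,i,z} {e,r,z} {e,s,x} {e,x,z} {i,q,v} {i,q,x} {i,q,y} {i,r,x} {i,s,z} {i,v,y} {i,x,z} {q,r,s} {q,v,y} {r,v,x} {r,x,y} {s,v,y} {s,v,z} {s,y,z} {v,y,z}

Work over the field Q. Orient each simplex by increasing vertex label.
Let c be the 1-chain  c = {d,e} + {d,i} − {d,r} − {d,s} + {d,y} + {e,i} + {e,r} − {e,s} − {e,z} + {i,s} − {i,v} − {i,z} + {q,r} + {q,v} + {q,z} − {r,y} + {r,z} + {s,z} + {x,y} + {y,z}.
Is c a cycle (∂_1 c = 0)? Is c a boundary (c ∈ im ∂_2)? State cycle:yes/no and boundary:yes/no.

cycle:no boundary:no

n_0=10 n_1=40 n_2=25  [Q]
∂1: piv[de,di,dr,ds,dv,dy,dz,ex,iq] rk=9  ker:ei,er,es,ez,ir,is,iv,ix,iy,iz,qr,qs,qv,qx,qy,qz,rs,rv,rx,ry,rz,sv,sx,sy,sz,vx,vy,vz,xy,xz,yz
∂2: piv[dis,div,dry,dsz,eis,eix,eiz,erz,esx,exz,iqv,iqx,iqy,irx,isz,ivy,qrs,rvx,rxy,svy,svz,syz] rk=22  ker:ixz,qvy,vyz
∂1c = −{d} + {e} + 3·{i} − 3·{q} + {r} − 2·{s} − {x} + 2·{z}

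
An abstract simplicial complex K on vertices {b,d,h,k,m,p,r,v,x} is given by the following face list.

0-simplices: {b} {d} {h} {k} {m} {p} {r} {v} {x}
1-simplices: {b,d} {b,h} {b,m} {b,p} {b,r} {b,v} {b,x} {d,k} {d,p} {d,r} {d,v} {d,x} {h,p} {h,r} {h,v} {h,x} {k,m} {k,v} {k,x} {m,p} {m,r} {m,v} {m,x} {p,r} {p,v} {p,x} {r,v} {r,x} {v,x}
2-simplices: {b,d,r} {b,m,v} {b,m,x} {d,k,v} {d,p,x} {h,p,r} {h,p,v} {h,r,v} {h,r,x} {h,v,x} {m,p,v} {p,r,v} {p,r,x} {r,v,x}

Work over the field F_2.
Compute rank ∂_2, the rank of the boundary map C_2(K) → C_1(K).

n_0=9 n_1=29 n_2=14  [Z2]
∂1: piv[bd,bh,bm,bp,br,bv,bx,dk] rk=8  ker:dp,dr,dv,dx,hp,hr,hv,hx,km,kv,kx,mp,mr,mv,mx,pr,pv,px,rv,rx,vx
∂2: piv[bdr,bmv,bmx,dkv,dpx,hpr,hpv,hrv,hrx,hvx,mpv,prx] rk=12  ker:prv,rvx
rk∂_2=12

rank∂_2=12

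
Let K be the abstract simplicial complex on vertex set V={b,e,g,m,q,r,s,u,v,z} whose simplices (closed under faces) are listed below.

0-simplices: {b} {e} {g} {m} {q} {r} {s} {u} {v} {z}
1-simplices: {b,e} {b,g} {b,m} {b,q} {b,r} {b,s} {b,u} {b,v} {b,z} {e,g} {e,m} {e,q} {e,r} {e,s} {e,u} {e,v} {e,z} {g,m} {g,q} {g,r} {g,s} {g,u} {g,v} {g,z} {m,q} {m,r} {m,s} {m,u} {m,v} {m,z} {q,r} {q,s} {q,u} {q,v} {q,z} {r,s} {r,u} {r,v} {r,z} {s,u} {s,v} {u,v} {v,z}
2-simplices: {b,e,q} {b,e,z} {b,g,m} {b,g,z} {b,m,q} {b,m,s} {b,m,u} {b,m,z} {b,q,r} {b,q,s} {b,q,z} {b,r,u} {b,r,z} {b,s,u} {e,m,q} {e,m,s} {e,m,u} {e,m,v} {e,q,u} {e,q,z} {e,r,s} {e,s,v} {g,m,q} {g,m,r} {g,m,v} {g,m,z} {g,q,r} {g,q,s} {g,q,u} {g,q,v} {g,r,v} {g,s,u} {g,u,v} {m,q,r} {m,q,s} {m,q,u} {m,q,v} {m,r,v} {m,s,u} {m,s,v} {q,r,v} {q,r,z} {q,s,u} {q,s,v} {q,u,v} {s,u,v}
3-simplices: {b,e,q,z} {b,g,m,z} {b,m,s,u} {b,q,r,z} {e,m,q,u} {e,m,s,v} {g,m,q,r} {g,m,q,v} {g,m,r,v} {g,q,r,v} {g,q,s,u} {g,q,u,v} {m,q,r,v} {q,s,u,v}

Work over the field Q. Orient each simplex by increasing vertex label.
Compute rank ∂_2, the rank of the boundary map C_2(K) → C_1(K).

rank∂_2=30

n_0=10 n_1=43 n_2=46 n_3=14  [Q]
∂1: piv[be,bg,bm,bq,br,bs,bu,bv,bz] rk=9  ker:eg,em,eq,er,es,eu,ev,ez,gm,gq,gr,gs,gu,gv,gz,mq,mr,ms,mu,mv,mz,qr,qs,qu,qv,qz,rs,ru,rv,rz,su,sv,uv,vz
∂2: piv[beq,bez,bgm,bgz,bmq,bms,bmu,bmz,bqr,bqs,bqz,bru,brz,bsu,emq,ems,emu,emv,equ,ers,esv,gmq,gmr,gmv,gqr,gqs,gqu,gqv,grv,guv] rk=30  ker:eqz,gmz,gsu,mqr,mqs,mqu,mqv,mrv,msu,msv,qrv,qrz,qsu,qsv,quv,suv
∂3: piv[beqz,bgmz,bmsu,bqrz,emqu,emsv,gmqr,gmqv,gmrv,gqrv,gqsu,gquv,qsuv] rk=13  ker:mqrv
rk∂_2=30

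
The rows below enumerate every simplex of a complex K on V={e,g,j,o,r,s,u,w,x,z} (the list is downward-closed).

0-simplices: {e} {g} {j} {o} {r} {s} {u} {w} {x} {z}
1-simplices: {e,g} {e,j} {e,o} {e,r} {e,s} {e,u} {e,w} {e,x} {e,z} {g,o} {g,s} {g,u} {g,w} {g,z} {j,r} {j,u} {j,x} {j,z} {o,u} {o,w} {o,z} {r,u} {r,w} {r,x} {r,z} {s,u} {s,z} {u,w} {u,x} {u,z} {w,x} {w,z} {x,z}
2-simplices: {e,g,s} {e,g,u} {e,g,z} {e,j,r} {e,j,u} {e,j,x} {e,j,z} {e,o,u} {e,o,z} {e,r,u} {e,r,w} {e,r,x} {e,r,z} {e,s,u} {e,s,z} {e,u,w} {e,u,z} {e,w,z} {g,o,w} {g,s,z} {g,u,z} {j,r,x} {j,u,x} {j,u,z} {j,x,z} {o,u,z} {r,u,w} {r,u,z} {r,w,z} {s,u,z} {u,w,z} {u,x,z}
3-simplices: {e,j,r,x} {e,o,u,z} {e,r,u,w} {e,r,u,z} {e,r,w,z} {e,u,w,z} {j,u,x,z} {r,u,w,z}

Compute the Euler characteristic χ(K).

n_0=10 n_1=33 n_2=32 n_3=8
χ=+10−33+32−8=1

χ(K)=1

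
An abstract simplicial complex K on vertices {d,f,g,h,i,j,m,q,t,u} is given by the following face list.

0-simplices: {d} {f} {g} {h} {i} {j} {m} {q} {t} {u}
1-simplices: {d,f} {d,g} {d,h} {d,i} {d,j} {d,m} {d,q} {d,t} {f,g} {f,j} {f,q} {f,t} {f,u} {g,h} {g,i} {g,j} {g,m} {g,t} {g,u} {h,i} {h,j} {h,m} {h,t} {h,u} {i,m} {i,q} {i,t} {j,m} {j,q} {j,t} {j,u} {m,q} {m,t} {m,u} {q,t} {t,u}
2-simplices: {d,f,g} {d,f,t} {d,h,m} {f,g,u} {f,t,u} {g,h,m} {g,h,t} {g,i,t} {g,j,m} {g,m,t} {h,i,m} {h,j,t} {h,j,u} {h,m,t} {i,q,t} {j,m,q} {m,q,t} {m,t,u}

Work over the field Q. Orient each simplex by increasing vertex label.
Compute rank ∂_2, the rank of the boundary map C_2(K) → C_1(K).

n_0=10 n_1=36 n_2=18  [Q]
∂1: piv[df,dg,dh,di,dj,dm,dq,dt,fu] rk=9  ker:fg,fj,fq,ft,gh,gi,gj,gm,gt,gu,hi,hj,hm,ht,hu,im,iq,it,jm,jq,jt,ju,mq,mt,mu,qt,tu
∂2: piv[dfg,dft,dhm,fgu,ftu,ghm,ght,git,gjm,gmt,him,hjt,hju,iqt,jmq,mqt,mtu] rk=17  ker:hmt
rk∂_2=17

rank∂_2=17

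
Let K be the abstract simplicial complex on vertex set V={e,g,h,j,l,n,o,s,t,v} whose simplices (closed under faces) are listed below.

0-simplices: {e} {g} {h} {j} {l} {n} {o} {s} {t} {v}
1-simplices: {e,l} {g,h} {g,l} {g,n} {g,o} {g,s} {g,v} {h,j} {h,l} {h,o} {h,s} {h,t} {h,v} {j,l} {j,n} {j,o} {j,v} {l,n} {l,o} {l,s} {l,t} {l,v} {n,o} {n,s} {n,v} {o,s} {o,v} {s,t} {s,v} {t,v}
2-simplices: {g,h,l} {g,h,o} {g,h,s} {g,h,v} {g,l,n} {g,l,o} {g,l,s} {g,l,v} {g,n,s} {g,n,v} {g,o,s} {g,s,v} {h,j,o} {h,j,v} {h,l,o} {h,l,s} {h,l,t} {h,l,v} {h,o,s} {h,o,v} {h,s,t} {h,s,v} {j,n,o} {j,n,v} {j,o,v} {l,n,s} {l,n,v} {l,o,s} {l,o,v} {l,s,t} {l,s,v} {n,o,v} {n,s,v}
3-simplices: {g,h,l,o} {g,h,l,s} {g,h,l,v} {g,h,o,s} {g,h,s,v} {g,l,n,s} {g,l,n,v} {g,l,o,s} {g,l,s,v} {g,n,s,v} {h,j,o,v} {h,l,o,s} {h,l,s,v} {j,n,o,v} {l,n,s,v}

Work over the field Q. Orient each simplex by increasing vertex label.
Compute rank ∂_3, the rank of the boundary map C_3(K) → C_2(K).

rank∂_3=12

n_0=10 n_1=30 n_2=33 n_3=15  [Q]
∂1: piv[el,gh,gl,gn,go,gs,gv,hj,ht] rk=9  ker:hl,ho,hs,hv,jl,jn,jo,jv,ln,lo,ls,lt,lv,no,ns,nv,os,ov,st,sv,tv
∂2: piv[ghl,gho,ghs,ghv,gln,glo,gls,glv,gns,gnv,gos,gsv,hjo,hjv,hlt,hov,hst,jno,jnv] rk=19  ker:hlo,hls,hlv,hos,hsv,jov,lns,lnv,los,lov,lst,lsv,nov,nsv
∂3: piv[ghlo,ghls,ghlv,ghos,ghsv,glns,glnv,glos,glsv,gnsv,hjov,jnov] rk=12  ker:hlos,hlsv,lnsv
rk∂_3=12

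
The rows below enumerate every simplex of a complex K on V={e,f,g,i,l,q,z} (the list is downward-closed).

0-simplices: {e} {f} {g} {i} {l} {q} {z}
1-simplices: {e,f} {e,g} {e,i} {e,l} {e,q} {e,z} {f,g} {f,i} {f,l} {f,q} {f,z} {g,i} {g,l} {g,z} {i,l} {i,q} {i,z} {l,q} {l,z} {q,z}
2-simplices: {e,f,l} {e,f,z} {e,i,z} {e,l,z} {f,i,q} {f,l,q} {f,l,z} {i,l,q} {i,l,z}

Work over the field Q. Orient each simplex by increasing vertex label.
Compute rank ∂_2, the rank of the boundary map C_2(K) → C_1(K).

rank∂_2=8

n_0=7 n_1=20 n_2=9  [Q]
∂1: piv[ef,eg,ei,el,eq,ez] rk=6  ker:fg,fi,fl,fq,fz,gi,gl,gz,il,iq,iz,lq,lz,qz
∂2: piv[efl,efz,eiz,elz,fiq,flq,ilq,ilz] rk=8  ker:flz
rk∂_2=8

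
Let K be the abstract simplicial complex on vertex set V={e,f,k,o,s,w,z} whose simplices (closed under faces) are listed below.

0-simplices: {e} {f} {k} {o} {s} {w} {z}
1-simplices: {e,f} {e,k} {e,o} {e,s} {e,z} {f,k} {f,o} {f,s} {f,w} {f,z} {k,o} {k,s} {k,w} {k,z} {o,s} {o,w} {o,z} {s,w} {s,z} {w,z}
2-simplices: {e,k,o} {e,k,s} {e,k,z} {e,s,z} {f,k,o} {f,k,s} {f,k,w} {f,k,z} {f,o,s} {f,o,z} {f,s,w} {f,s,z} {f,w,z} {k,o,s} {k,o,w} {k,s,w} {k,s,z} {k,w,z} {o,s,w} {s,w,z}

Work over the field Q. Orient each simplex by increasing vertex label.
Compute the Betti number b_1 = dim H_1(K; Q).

b_1=1

n_0=7 n_1=20 n_2=20  [Q]
∂1: piv[ef,ek,eo,es,ez,fw] rk=6  ker:fk,fo,fs,fz,ko,ks,kw,kz,os,ow,oz,sw,sz,wz
∂2: piv[eko,eks,ekz,esz,fko,fks,fkw,fkz,fos,foz,fsw,fwz,kow] rk=13  ker:fsz,kos,ksw,ksz,kwz,osw,swz
b_1=(20−6)−13=1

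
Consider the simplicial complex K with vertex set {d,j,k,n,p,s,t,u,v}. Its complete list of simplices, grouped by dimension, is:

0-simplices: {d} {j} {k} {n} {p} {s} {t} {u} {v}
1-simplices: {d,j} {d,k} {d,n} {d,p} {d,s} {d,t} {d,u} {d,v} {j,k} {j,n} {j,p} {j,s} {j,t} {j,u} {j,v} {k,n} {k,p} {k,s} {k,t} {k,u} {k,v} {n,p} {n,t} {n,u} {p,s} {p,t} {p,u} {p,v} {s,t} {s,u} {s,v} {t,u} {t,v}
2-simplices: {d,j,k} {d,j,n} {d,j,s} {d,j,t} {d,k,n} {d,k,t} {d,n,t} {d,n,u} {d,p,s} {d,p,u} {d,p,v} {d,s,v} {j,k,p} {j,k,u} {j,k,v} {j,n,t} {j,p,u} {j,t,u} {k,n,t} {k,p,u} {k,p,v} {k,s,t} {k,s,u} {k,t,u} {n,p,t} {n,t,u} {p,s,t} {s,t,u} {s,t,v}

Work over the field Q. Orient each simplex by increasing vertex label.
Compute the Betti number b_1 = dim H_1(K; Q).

b_1=1

n_0=9 n_1=33 n_2=29  [Q]
∂1: piv[dj,dk,dn,dp,ds,dt,du,dv] rk=8  ker:jk,jn,jp,js,jt,ju,jv,kn,kp,ks,kt,ku,kv,np,nt,nu,ps,pt,pu,pv,st,su,sv,tu,tv
∂2: piv[djk,djn,djs,djt,dkn,dkt,dnt,dnu,dps,dpu,dpv,dsv,jkp,jku,jkv,jpu,jtu,kpv,kst,ksu,npt,ntu,pst,stv] rk=24  ker:jnt,knt,kpu,ktu,stu
b_1=(33−8)−24=1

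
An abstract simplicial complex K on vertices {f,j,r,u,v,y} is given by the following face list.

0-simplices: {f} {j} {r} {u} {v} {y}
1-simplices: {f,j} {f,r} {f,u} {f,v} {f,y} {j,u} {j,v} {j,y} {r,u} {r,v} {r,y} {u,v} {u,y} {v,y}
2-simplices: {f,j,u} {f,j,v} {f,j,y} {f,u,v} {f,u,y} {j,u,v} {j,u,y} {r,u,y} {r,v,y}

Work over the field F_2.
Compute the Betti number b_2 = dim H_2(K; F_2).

b_2=2

n_0=6 n_1=14 n_2=9  [Z2]
∂1: piv[fj,fr,fu,fv,fy] rk=5  ker:ju,jv,jy,ru,rv,ry,uv,uy,vy
∂2: piv[fju,fjv,fjy,fuv,fuy,ruy,rvy] rk=7  ker:juv,juy
b_2=(9−7)−0=2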